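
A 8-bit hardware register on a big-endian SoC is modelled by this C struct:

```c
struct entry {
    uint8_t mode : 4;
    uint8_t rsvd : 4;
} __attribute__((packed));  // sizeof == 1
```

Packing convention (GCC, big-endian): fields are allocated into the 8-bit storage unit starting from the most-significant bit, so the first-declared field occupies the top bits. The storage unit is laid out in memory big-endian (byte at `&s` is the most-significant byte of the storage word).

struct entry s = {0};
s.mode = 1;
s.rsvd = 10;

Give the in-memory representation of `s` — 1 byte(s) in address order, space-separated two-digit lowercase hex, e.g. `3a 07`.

1a

mode:4 = 1 → 0x1 << 4 → word 0x10
rsvd:4 = 10 → 0xa << 0 → word 0x1a
word = 0x1a → big-endian bytes:
  [0]=0x1a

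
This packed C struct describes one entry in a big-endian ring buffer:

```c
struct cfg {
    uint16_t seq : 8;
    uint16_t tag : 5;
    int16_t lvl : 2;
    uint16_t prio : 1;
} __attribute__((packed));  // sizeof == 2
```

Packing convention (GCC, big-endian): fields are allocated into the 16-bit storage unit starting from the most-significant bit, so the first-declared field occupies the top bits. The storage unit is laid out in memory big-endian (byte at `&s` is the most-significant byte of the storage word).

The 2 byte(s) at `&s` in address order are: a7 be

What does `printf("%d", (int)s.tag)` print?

23

[0]=0xa7 [1]=0xbe (big-endian) → word 0xa7be
seq:8 @ bit 8 → (0xa7be>>8)&0xff = 0xa7
tag:5 @ bit 3 → (0xa7be>>3)&0x1f = 0x17  ←
lvl:2 @ bit 1 → (0xa7be>>1)&0x3 = 0x3
prio:1 @ bit 0 → (0xa7be>>0)&0x1 = 0x0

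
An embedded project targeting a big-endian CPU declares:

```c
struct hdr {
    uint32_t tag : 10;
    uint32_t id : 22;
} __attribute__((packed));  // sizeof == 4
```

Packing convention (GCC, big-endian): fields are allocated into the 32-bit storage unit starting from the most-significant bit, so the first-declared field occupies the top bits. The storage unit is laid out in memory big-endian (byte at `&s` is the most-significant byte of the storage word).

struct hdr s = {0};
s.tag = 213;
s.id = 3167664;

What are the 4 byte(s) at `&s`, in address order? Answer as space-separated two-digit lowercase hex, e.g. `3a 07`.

35 70 55 b0

tag (10b) val=213 bits=0xd5 at bit 22: 0x35400000
id (22b) val=3167664 bits=0x3055b0 at bit 0: 0x357055b0
word = 0x357055b0 → big-endian bytes:
  [0]=0x35  [1]=0x70  [2]=0x55  [3]=0xb0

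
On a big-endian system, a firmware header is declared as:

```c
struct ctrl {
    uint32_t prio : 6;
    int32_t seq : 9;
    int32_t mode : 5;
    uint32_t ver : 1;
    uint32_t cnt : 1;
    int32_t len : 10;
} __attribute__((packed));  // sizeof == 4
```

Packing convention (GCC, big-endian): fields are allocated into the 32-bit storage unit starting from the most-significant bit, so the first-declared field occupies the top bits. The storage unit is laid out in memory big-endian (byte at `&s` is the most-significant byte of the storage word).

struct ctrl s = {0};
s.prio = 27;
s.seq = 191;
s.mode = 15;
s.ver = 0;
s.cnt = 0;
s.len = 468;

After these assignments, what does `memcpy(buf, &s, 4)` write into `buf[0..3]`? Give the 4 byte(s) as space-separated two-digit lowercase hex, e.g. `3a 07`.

6d 7e f1 d4

[26+:6] prio=27 & 0x3f = 0x1b; word=0x6c000000
[17+:9] seq=191 & 0x1ff = 0xbf; word=0x6d7e0000
[12+:5] mode=15 & 0x1f = 0xf; word=0x6d7ef000
[11+:1] ver=0 & 0x1 = 0x0; word=0x6d7ef000
[10+:1] cnt=0 & 0x1 = 0x0; word=0x6d7ef000
[0+:10] len=468 & 0x3ff = 0x1d4; word=0x6d7ef1d4
word = 0x6d7ef1d4 → big-endian bytes:
  [0]=0x6d  [1]=0x7e  [2]=0xf1  [3]=0xd4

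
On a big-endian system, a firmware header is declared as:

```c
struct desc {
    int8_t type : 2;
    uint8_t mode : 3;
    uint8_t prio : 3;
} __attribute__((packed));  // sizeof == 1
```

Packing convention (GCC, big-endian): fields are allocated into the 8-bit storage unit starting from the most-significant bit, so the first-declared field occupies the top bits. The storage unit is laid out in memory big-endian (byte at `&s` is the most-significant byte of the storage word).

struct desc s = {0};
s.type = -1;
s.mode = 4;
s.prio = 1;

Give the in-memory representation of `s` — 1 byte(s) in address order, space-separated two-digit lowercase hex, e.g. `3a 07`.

e1

type:2 = -1 → 0x3 << 6 → word 0xc0
mode:3 = 4 → 0x4 << 3 → word 0xe0
prio:3 = 1 → 0x1 << 0 → word 0xe1
word = 0xe1 → big-endian bytes:
  [0]=0xe1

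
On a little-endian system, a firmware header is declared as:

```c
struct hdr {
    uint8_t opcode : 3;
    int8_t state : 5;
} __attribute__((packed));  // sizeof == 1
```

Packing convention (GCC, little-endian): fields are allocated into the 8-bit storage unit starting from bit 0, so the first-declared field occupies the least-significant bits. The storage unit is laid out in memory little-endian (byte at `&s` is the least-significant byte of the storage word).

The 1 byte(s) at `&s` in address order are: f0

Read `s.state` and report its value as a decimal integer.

[0]=0xf0 (little-endian) → word 0xf0
opcode [0+:3] = (word>>0) & 0x7 = 0
state [3+:5] = (word>>3) & 0x1f = 30  ←
state signed 5b, MSB=1: 30 - 32 = -2

-2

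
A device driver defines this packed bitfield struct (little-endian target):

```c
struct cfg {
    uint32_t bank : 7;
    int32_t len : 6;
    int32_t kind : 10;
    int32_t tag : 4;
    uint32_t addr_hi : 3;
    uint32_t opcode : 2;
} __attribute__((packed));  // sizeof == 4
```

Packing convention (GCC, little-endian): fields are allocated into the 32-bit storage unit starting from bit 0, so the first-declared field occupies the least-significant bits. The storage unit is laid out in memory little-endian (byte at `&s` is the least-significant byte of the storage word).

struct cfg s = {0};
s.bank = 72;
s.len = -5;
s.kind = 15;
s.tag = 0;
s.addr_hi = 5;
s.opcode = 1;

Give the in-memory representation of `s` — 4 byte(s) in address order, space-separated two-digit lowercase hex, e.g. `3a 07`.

c8 fd 01 68

[0+:7] bank=72 & 0x7f = 0x48; word=0x00000048
[7+:6] len=-5 & 0x3f = 0x3b; word=0x00001dc8
[13+:10] kind=15 & 0x3ff = 0xf; word=0x0001fdc8
[23+:4] tag=0 & 0xf = 0x0; word=0x0001fdc8
[27+:3] addr_hi=5 & 0x7 = 0x5; word=0x2801fdc8
[30+:2] opcode=1 & 0x3 = 0x1; word=0x6801fdc8
word = 0x6801fdc8 → little-endian bytes:
  [0]=0xc8  [1]=0xfd  [2]=0x01  [3]=0x68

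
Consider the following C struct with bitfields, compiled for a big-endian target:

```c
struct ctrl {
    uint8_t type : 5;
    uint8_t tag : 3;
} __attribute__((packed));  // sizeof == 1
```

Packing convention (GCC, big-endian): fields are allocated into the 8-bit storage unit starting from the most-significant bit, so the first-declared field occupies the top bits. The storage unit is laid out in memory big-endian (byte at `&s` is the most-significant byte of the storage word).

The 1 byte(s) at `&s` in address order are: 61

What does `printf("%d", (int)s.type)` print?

[0]=0x61 (big-endian) → word 0x61
type:5 @ bit 3 → (0x61>>3)&0x1f = 0xc  ←
tag:3 @ bit 0 → (0x61>>0)&0x7 = 0x1

12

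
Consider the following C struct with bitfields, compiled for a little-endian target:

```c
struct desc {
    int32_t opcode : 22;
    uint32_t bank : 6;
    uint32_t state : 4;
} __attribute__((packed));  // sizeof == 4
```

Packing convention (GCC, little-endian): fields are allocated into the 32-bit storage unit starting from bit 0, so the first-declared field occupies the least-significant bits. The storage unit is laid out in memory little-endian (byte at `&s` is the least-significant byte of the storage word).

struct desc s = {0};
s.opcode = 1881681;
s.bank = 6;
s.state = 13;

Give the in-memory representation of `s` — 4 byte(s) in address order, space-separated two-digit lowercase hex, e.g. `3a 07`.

opcode (22b) val=1881681 bits=0x1cb651 at bit 0: 0x001cb651
bank (6b) val=6 bits=0x6 at bit 22: 0x019cb651
state (4b) val=13 bits=0xd at bit 28: 0xd19cb651
word = 0xd19cb651 → little-endian bytes:
  [0]=0x51  [1]=0xb6  [2]=0x9c  [3]=0xd1

51 b6 9c d1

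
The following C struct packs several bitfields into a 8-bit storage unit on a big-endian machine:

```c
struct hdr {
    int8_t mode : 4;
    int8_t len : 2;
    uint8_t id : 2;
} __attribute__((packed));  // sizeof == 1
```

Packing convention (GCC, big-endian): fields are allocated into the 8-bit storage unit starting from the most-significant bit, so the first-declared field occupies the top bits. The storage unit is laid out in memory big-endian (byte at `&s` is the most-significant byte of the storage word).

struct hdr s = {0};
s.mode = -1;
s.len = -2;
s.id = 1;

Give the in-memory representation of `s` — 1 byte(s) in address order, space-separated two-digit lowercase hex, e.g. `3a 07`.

[4+:4] mode=-1 & 0xf = 0xf; word=0xf0
[2+:2] len=-2 & 0x3 = 0x2; word=0xf8
[0+:2] id=1 & 0x3 = 0x1; word=0xf9
word = 0xf9 → big-endian bytes:
  [0]=0xf9

f9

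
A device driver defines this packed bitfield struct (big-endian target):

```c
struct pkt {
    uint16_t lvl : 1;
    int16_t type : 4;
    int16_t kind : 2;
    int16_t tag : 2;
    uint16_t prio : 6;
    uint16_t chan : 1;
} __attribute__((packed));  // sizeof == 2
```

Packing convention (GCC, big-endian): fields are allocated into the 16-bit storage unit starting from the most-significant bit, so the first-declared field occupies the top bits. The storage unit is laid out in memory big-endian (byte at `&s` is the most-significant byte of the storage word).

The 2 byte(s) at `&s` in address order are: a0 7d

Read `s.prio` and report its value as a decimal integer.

[0]=0xa0 [1]=0x7d (big-endian) → word 0xa07d
lvl:1 @ bit 15 → (0xa07d>>15)&0x1 = 0x1
type:4 @ bit 11 → (0xa07d>>11)&0xf = 0x4
kind:2 @ bit 9 → (0xa07d>>9)&0x3 = 0x0
tag:2 @ bit 7 → (0xa07d>>7)&0x3 = 0x0
prio:6 @ bit 1 → (0xa07d>>1)&0x3f = 0x3e  ←
chan:1 @ bit 0 → (0xa07d>>0)&0x1 = 0x1

62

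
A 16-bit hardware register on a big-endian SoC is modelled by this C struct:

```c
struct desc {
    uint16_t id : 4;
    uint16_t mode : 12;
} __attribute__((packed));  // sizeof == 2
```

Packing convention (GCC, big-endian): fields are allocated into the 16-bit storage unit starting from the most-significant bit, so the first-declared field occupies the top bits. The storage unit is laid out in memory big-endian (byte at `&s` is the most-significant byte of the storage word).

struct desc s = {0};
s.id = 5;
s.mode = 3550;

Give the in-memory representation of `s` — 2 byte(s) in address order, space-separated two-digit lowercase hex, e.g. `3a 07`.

id (4b) val=5 bits=0x5 at bit 12: 0x5000
mode (12b) val=3550 bits=0xdde at bit 0: 0x5dde
word = 0x5dde → big-endian bytes:
  [0]=0x5d  [1]=0xde

5d de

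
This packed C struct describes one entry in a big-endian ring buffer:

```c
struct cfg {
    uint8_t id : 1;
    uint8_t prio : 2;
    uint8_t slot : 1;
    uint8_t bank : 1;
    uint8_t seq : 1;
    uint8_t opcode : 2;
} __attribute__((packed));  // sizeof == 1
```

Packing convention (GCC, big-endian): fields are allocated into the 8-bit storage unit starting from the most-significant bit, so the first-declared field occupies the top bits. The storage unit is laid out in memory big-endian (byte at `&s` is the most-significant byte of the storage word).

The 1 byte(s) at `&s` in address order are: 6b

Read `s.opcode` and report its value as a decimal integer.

[0]=0x6b (big-endian) → word 0x6b
id [7+:1] = (word>>7) & 0x1 = 0
prio [5+:2] = (word>>5) & 0x3 = 3
slot [4+:1] = (word>>4) & 0x1 = 0
bank [3+:1] = (word>>3) & 0x1 = 1
seq [2+:1] = (word>>2) & 0x1 = 0
opcode [0+:2] = (word>>0) & 0x3 = 3  ←

3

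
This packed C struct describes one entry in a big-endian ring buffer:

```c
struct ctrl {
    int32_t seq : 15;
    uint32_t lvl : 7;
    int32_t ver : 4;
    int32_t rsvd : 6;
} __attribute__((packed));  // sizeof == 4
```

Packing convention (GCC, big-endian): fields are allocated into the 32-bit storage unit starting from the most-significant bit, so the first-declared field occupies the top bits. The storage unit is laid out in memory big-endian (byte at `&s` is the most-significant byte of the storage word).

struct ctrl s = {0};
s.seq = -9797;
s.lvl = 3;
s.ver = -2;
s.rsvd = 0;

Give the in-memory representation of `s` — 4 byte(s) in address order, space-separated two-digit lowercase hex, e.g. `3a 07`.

b3 76 0f 80

seq (15b) val=-9797 bits=0x59bb at bit 17: 0xb3760000
lvl (7b) val=3 bits=0x3 at bit 10: 0xb3760c00
ver (4b) val=-2 bits=0xe at bit 6: 0xb3760f80
rsvd (6b) val=0 bits=0x0 at bit 0: 0xb3760f80
word = 0xb3760f80 → big-endian bytes:
  [0]=0xb3  [1]=0x76  [2]=0x0f  [3]=0x80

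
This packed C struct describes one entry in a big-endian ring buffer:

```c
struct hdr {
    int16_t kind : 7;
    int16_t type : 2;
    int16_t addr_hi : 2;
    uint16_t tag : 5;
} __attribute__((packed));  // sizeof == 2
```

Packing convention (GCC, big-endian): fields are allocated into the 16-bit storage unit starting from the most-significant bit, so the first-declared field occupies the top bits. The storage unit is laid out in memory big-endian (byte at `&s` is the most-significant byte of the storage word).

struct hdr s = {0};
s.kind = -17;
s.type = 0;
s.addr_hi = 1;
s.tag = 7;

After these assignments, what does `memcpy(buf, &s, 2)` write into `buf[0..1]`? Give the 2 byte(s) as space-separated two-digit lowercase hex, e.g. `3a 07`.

[9+:7] kind=-17 & 0x7f = 0x6f; word=0xde00
[7+:2] type=0 & 0x3 = 0x0; word=0xde00
[5+:2] addr_hi=1 & 0x3 = 0x1; word=0xde20
[0+:5] tag=7 & 0x1f = 0x7; word=0xde27
word = 0xde27 → big-endian bytes:
  [0]=0xde  [1]=0x27

de 27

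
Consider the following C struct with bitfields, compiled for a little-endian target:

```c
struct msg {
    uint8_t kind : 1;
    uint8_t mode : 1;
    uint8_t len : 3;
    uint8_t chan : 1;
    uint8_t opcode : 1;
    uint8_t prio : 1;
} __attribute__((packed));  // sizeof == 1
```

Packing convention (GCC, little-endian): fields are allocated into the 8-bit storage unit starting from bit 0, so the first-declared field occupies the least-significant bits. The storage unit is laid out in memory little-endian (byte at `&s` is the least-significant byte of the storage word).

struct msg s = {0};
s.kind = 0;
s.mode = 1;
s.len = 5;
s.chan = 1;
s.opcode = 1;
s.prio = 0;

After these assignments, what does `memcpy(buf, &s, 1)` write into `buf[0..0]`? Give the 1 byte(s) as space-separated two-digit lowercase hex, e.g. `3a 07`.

kind:1 = 0 → 0x0 << 0 → word 0x00
mode:1 = 1 → 0x1 << 1 → word 0x02
len:3 = 5 → 0x5 << 2 → word 0x16
chan:1 = 1 → 0x1 << 5 → word 0x36
opcode:1 = 1 → 0x1 << 6 → word 0x76
prio:1 = 0 → 0x0 << 7 → word 0x76
word = 0x76 → little-endian bytes:
  [0]=0x76

76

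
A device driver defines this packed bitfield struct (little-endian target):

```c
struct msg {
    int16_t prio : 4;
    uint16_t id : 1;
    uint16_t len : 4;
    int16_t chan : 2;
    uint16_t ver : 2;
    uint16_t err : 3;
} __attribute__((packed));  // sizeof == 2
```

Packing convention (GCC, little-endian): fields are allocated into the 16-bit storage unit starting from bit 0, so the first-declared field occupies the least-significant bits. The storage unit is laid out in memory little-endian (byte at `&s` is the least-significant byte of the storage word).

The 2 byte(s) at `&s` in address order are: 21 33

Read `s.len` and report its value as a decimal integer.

9

[0]=0x21 [1]=0x33 (little-endian) → word 0x3321
prio [0+:4] = (word>>0) & 0xf = 1
id [4+:1] = (word>>4) & 0x1 = 0
len [5+:4] = (word>>5) & 0xf = 9  ←
chan [9+:2] = (word>>9) & 0x3 = 1
ver [11+:2] = (word>>11) & 0x3 = 2
err [13+:3] = (word>>13) & 0x7 = 1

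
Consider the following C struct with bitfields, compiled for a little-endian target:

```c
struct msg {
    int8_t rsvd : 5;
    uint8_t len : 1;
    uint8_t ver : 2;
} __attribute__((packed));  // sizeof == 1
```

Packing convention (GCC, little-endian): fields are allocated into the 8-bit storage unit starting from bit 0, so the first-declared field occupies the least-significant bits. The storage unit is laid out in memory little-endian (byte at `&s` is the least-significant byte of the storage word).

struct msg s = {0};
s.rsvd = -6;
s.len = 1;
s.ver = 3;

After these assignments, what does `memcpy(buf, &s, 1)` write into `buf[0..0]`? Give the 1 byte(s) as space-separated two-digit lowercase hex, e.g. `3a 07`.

rsvd (5b) val=-6 bits=0x1a at bit 0: 0x1a
len (1b) val=1 bits=0x1 at bit 5: 0x3a
ver (2b) val=3 bits=0x3 at bit 6: 0xfa
word = 0xfa → little-endian bytes:
  [0]=0xfa

fa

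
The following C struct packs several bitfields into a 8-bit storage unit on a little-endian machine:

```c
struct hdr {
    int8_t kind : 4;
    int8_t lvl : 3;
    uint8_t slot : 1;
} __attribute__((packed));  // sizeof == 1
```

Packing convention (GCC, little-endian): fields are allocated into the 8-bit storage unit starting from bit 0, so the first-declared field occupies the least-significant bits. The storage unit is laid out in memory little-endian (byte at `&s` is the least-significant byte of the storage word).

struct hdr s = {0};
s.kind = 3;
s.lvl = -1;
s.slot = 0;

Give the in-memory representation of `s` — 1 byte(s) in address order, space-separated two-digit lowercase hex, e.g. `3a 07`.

[0+:4] kind=3 & 0xf = 0x3; word=0x03
[4+:3] lvl=-1 & 0x7 = 0x7; word=0x73
[7+:1] slot=0 & 0x1 = 0x0; word=0x73
word = 0x73 → little-endian bytes:
  [0]=0x73

73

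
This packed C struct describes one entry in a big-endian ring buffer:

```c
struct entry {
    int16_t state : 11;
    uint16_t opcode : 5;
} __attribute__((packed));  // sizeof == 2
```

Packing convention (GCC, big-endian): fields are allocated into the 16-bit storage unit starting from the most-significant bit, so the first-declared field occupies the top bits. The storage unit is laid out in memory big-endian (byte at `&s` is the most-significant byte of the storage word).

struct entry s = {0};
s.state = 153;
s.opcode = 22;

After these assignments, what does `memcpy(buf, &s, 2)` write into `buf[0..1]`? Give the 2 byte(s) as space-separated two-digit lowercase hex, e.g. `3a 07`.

13 36

state:11 = 153 → 0x99 << 5 → word 0x1320
opcode:5 = 22 → 0x16 << 0 → word 0x1336
word = 0x1336 → big-endian bytes:
  [0]=0x13  [1]=0x36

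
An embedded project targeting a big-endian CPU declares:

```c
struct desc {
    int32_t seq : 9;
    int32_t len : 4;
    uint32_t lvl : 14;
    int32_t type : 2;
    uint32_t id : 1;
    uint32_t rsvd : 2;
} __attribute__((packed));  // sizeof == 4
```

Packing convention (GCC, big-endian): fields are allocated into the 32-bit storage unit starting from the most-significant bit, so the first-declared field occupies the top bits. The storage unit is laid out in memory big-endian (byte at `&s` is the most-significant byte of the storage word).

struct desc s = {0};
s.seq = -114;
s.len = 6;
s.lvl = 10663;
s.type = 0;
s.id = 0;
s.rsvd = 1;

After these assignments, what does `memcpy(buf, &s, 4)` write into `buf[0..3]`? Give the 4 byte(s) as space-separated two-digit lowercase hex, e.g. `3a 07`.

seq (9b) val=-114 bits=0x18e at bit 23: 0xc7000000
len (4b) val=6 bits=0x6 at bit 19: 0xc7300000
lvl (14b) val=10663 bits=0x29a7 at bit 5: 0xc73534e0
type (2b) val=0 bits=0x0 at bit 3: 0xc73534e0
id (1b) val=0 bits=0x0 at bit 2: 0xc73534e0
rsvd (2b) val=1 bits=0x1 at bit 0: 0xc73534e1
word = 0xc73534e1 → big-endian bytes:
  [0]=0xc7  [1]=0x35  [2]=0x34  [3]=0xe1

c7 35 34 e1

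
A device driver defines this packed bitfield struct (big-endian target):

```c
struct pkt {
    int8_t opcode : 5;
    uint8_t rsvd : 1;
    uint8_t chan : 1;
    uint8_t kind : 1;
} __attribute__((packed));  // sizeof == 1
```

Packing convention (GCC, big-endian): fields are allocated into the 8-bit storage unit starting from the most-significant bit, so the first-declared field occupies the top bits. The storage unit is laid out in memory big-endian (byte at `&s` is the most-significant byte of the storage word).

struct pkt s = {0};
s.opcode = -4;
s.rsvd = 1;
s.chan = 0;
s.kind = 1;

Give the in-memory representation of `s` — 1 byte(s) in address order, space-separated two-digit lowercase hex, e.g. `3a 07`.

opcode:5 = -4 → 0x1c << 3 → word 0xe0
rsvd:1 = 1 → 0x1 << 2 → word 0xe4
chan:1 = 0 → 0x0 << 1 → word 0xe4
kind:1 = 1 → 0x1 << 0 → word 0xe5
word = 0xe5 → big-endian bytes:
  [0]=0xe5

e5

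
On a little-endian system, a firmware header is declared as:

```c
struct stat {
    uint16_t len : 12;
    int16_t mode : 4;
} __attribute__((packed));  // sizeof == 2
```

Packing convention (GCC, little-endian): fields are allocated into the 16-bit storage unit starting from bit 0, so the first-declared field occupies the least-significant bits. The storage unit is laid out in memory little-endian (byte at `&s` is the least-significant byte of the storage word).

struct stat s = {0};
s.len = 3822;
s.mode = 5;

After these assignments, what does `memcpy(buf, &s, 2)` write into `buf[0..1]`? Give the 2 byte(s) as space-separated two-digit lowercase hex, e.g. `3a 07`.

ee 5e

len:12 = 3822 → 0xeee << 0 → word 0x0eee
mode:4 = 5 → 0x5 << 12 → word 0x5eee
word = 0x5eee → little-endian bytes:
  [0]=0xee  [1]=0x5e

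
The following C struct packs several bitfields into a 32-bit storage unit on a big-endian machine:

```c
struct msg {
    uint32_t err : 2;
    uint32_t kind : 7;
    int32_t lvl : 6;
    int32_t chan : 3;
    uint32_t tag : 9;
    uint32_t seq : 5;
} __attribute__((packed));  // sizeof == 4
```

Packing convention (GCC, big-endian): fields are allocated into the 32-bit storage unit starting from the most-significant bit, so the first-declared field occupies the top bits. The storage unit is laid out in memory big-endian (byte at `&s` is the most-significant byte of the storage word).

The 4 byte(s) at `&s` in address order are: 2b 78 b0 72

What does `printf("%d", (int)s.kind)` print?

86

[0]=0x2b [1]=0x78 [2]=0xb0 [3]=0x72 (big-endian) → word 0x2b78b072
err:2 @ bit 30 → (0x2b78b072>>30)&0x3 = 0x0
kind:7 @ bit 23 → (0x2b78b072>>23)&0x7f = 0x56  ←
lvl:6 @ bit 17 → (0x2b78b072>>17)&0x3f = 0x3c
chan:3 @ bit 14 → (0x2b78b072>>14)&0x7 = 0x2
tag:9 @ bit 5 → (0x2b78b072>>5)&0x1ff = 0x183
seq:5 @ bit 0 → (0x2b78b072>>0)&0x1f = 0x12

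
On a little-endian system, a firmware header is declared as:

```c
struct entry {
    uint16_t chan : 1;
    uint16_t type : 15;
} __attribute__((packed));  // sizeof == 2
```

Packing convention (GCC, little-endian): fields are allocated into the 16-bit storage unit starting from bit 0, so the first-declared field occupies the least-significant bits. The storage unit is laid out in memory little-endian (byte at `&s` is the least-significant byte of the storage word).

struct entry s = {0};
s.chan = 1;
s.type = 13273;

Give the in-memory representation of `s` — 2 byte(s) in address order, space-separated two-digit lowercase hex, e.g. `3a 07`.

b3 67

[0+:1] chan=1 & 0x1 = 0x1; word=0x0001
[1+:15] type=13273 & 0x7fff = 0x33d9; word=0x67b3
word = 0x67b3 → little-endian bytes:
  [0]=0xb3  [1]=0x67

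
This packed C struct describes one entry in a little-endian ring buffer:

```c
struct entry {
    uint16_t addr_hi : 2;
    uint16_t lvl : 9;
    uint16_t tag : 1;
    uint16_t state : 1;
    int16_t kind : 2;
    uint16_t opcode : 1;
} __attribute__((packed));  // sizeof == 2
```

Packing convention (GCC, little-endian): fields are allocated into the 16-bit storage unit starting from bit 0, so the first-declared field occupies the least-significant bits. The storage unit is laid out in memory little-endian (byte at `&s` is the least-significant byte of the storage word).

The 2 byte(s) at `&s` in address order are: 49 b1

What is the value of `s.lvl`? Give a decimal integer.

[0]=0x49 [1]=0xb1 (little-endian) → word 0xb149
addr_hi [0+:2] = (word>>0) & 0x3 = 1
lvl [2+:9] = (word>>2) & 0x1ff = 82  ←
tag [11+:1] = (word>>11) & 0x1 = 0
state [12+:1] = (word>>12) & 0x1 = 1
kind [13+:2] = (word>>13) & 0x3 = 1
opcode [15+:1] = (word>>15) & 0x1 = 1

82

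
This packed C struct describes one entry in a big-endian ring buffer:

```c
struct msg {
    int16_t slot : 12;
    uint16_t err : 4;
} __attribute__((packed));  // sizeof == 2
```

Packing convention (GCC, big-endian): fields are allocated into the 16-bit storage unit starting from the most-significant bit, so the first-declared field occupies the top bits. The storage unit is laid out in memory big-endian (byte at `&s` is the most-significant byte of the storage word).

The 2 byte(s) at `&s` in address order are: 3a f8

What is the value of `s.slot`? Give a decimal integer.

[0]=0x3a [1]=0xf8 (big-endian) → word 0x3af8
slot:12 @ bit 4 → (0x3af8>>4)&0xfff = 0x3af  ←
err:4 @ bit 0 → (0x3af8>>0)&0xf = 0x8
slot signed 12b, MSB=0: value = 943

943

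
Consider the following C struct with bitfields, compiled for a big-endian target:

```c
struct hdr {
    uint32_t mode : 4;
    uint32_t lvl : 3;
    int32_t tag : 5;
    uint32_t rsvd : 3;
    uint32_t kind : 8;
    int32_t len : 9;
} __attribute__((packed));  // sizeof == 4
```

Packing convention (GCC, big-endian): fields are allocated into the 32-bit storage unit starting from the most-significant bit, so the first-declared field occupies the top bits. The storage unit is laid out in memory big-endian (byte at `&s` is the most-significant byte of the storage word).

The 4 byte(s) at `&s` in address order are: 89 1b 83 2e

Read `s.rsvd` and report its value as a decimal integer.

5

[0]=0x89 [1]=0x1b [2]=0x83 [3]=0x2e (big-endian) → word 0x891b832e
mode [28+:4] = (word>>28) & 0xf = 8
lvl [25+:3] = (word>>25) & 0x7 = 4
tag [20+:5] = (word>>20) & 0x1f = 17
rsvd [17+:3] = (word>>17) & 0x7 = 5  ←
kind [9+:8] = (word>>9) & 0xff = 193
len [0+:9] = (word>>0) & 0x1ff = 302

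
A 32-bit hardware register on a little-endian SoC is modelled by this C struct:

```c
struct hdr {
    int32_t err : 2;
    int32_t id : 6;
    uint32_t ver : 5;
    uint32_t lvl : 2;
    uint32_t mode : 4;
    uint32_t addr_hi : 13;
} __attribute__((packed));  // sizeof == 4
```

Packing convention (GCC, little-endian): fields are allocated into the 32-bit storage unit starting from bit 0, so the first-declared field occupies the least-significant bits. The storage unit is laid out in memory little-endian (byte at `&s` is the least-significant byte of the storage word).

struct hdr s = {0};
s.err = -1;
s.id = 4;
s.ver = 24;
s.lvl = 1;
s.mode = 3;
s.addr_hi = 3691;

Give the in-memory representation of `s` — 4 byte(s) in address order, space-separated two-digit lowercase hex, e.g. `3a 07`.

[0+:2] err=-1 & 0x3 = 0x3; word=0x00000003
[2+:6] id=4 & 0x3f = 0x4; word=0x00000013
[8+:5] ver=24 & 0x1f = 0x18; word=0x00001813
[13+:2] lvl=1 & 0x3 = 0x1; word=0x00003813
[15+:4] mode=3 & 0xf = 0x3; word=0x0001b813
[19+:13] addr_hi=3691 & 0x1fff = 0xe6b; word=0x7359b813
word = 0x7359b813 → little-endian bytes:
  [0]=0x13  [1]=0xb8  [2]=0x59  [3]=0x73

13 b8 59 73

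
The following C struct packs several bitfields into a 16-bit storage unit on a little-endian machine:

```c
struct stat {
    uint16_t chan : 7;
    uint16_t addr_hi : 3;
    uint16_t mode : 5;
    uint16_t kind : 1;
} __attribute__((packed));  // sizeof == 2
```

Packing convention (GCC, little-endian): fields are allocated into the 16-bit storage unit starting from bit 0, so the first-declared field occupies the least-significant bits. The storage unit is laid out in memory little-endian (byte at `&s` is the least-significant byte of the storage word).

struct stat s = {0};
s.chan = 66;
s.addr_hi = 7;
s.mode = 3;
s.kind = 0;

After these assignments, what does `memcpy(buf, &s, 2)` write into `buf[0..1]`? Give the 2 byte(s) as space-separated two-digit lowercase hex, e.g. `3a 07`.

c2 0f

[0+:7] chan=66 & 0x7f = 0x42; word=0x0042
[7+:3] addr_hi=7 & 0x7 = 0x7; word=0x03c2
[10+:5] mode=3 & 0x1f = 0x3; word=0x0fc2
[15+:1] kind=0 & 0x1 = 0x0; word=0x0fc2
word = 0x0fc2 → little-endian bytes:
  [0]=0xc2  [1]=0x0f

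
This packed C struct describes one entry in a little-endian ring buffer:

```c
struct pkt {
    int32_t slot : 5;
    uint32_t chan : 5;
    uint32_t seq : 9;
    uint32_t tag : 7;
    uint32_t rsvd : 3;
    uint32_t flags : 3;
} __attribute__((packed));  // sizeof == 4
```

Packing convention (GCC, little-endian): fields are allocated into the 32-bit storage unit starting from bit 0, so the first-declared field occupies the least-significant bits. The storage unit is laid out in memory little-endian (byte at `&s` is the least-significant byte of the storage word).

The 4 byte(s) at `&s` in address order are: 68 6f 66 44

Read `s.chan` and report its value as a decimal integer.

27

[0]=0x68 [1]=0x6f [2]=0x66 [3]=0x44 (little-endian) → word 0x44666f68
slot [0+:5] = (word>>0) & 0x1f = 8
chan [5+:5] = (word>>5) & 0x1f = 27  ←
seq [10+:9] = (word>>10) & 0x1ff = 411
tag [19+:7] = (word>>19) & 0x7f = 12
rsvd [26+:3] = (word>>26) & 0x7 = 1
flags [29+:3] = (word>>29) & 0x7 = 2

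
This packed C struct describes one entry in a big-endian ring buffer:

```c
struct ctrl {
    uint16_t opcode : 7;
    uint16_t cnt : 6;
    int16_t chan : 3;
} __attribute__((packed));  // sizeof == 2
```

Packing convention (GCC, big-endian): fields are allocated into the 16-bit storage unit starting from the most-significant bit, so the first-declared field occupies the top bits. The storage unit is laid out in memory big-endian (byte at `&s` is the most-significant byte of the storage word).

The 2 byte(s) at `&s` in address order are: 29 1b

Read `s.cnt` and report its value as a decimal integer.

[0]=0x29 [1]=0x1b (big-endian) → word 0x291b
opcode [9+:7] = (word>>9) & 0x7f = 20
cnt [3+:6] = (word>>3) & 0x3f = 35  ←
chan [0+:3] = (word>>0) & 0x7 = 3

35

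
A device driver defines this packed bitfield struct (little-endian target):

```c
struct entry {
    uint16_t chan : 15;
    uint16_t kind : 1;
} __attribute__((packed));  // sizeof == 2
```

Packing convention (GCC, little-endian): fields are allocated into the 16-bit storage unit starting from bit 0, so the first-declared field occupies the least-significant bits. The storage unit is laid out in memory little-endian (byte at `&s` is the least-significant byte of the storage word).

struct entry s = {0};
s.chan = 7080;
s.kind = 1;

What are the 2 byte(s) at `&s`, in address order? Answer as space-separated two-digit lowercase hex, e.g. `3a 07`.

a8 9b

chan (15b) val=7080 bits=0x1ba8 at bit 0: 0x1ba8
kind (1b) val=1 bits=0x1 at bit 15: 0x9ba8
word = 0x9ba8 → little-endian bytes:
  [0]=0xa8  [1]=0x9b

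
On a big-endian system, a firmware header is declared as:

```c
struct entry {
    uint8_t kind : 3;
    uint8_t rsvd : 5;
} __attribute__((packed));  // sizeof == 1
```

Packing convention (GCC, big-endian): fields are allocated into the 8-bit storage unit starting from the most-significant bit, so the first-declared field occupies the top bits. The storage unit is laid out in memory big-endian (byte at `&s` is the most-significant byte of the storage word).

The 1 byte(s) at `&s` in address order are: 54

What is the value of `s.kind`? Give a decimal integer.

2

[0]=0x54 (big-endian) → word 0x54
kind:3 @ bit 5 → (0x54>>5)&0x7 = 0x2  ←
rsvd:5 @ bit 0 → (0x54>>0)&0x1f = 0x14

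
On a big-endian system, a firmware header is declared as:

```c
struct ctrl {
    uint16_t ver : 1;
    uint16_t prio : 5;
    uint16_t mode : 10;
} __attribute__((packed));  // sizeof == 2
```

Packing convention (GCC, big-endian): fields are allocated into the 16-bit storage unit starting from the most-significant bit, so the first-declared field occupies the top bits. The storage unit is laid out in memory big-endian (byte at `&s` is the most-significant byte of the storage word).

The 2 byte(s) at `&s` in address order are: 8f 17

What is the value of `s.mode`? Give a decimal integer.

[0]=0x8f [1]=0x17 (big-endian) → word 0x8f17
ver [15+:1] = (word>>15) & 0x1 = 1
prio [10+:5] = (word>>10) & 0x1f = 3
mode [0+:10] = (word>>0) & 0x3ff = 791  ←

791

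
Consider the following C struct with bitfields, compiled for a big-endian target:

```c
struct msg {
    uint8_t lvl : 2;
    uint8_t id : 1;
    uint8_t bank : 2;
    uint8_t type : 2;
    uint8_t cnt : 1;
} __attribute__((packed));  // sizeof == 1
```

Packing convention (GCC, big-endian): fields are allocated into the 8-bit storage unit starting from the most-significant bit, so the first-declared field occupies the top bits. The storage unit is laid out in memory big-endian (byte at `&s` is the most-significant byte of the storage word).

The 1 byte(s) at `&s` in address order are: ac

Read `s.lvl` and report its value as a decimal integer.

[0]=0xac (big-endian) → word 0xac
lvl [6+:2] = (word>>6) & 0x3 = 2  ←
id [5+:1] = (word>>5) & 0x1 = 1
bank [3+:2] = (word>>3) & 0x3 = 1
type [1+:2] = (word>>1) & 0x3 = 2
cnt [0+:1] = (word>>0) & 0x1 = 0

2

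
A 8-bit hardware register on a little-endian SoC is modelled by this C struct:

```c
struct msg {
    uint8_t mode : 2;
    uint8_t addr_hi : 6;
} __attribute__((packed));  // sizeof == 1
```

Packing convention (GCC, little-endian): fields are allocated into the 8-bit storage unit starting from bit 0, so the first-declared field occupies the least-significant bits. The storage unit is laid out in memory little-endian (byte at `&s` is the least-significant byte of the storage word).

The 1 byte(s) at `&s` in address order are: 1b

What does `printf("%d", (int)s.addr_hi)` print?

[0]=0x1b (little-endian) → word 0x1b
mode:2 @ bit 0 → (0x1b>>0)&0x3 = 0x3
addr_hi:6 @ bit 2 → (0x1b>>2)&0x3f = 0x6  ←

6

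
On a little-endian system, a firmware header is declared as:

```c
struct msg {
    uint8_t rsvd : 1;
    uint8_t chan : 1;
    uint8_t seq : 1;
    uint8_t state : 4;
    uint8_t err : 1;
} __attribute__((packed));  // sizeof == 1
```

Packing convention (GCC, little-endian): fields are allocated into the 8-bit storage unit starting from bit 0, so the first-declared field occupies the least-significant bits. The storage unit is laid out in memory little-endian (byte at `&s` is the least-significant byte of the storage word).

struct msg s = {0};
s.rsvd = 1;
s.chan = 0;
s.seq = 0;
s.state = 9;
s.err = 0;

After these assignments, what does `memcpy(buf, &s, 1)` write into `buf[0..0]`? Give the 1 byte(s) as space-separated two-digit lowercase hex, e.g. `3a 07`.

49

[0+:1] rsvd=1 & 0x1 = 0x1; word=0x01
[1+:1] chan=0 & 0x1 = 0x0; word=0x01
[2+:1] seq=0 & 0x1 = 0x0; word=0x01
[3+:4] state=9 & 0xf = 0x9; word=0x49
[7+:1] err=0 & 0x1 = 0x0; word=0x49
word = 0x49 → little-endian bytes:
  [0]=0x49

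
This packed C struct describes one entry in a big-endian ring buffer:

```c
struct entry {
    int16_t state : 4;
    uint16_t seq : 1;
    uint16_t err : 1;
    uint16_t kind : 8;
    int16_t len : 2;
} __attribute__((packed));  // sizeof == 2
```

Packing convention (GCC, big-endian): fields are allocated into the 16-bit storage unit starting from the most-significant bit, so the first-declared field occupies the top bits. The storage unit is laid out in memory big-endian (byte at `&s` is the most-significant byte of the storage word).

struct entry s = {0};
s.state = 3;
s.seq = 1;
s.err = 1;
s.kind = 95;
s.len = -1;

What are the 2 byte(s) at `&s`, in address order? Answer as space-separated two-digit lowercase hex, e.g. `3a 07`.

3d 7f

state:4 = 3 → 0x3 << 12 → word 0x3000
seq:1 = 1 → 0x1 << 11 → word 0x3800
err:1 = 1 → 0x1 << 10 → word 0x3c00
kind:8 = 95 → 0x5f << 2 → word 0x3d7c
len:2 = -1 → 0x3 << 0 → word 0x3d7f
word = 0x3d7f → big-endian bytes:
  [0]=0x3d  [1]=0x7f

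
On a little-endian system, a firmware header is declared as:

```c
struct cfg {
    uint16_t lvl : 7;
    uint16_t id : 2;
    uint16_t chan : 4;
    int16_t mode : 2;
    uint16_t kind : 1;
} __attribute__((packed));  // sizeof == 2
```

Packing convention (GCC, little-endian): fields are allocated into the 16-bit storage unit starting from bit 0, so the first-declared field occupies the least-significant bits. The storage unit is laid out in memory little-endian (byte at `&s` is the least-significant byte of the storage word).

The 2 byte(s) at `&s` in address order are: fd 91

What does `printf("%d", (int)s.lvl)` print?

[0]=0xfd [1]=0x91 (little-endian) → word 0x91fd
lvl:7 @ bit 0 → (0x91fd>>0)&0x7f = 0x7d  ←
id:2 @ bit 7 → (0x91fd>>7)&0x3 = 0x3
chan:4 @ bit 9 → (0x91fd>>9)&0xf = 0x8
mode:2 @ bit 13 → (0x91fd>>13)&0x3 = 0x0
kind:1 @ bit 15 → (0x91fd>>15)&0x1 = 0x1

125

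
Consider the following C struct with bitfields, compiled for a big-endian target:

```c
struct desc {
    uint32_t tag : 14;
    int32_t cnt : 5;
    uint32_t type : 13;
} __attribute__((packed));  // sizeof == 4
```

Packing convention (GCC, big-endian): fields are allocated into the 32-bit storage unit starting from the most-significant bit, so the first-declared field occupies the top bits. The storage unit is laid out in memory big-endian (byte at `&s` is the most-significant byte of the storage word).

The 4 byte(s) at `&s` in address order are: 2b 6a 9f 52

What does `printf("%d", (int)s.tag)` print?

[0]=0x2b [1]=0x6a [2]=0x9f [3]=0x52 (big-endian) → word 0x2b6a9f52
tag:14 @ bit 18 → (0x2b6a9f52>>18)&0x3fff = 0xada  ←
cnt:5 @ bit 13 → (0x2b6a9f52>>13)&0x1f = 0x14
type:13 @ bit 0 → (0x2b6a9f52>>0)&0x1fff = 0x1f52

2778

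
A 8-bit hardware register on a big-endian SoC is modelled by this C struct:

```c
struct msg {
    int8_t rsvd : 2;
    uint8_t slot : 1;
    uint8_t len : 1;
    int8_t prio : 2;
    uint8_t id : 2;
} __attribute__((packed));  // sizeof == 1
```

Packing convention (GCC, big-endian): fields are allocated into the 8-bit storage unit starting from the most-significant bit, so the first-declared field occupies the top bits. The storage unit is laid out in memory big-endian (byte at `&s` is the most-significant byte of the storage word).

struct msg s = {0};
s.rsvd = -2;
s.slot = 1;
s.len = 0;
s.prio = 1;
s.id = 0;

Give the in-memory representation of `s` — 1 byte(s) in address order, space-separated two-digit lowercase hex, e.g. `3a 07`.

rsvd (2b) val=-2 bits=0x2 at bit 6: 0x80
slot (1b) val=1 bits=0x1 at bit 5: 0xa0
len (1b) val=0 bits=0x0 at bit 4: 0xa0
prio (2b) val=1 bits=0x1 at bit 2: 0xa4
id (2b) val=0 bits=0x0 at bit 0: 0xa4
word = 0xa4 → big-endian bytes:
  [0]=0xa4

a4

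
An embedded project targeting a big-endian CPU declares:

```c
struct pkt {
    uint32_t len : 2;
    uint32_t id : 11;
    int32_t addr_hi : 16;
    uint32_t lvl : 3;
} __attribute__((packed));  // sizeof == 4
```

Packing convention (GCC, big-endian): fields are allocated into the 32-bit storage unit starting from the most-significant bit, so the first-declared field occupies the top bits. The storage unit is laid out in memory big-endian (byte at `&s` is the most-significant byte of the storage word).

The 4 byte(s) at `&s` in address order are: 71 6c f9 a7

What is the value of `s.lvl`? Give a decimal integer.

7

[0]=0x71 [1]=0x6c [2]=0xf9 [3]=0xa7 (big-endian) → word 0x716cf9a7
len:2 @ bit 30 → (0x716cf9a7>>30)&0x3 = 0x1
id:11 @ bit 19 → (0x716cf9a7>>19)&0x7ff = 0x62d
addr_hi:16 @ bit 3 → (0x716cf9a7>>3)&0xffff = 0x9f34
lvl:3 @ bit 0 → (0x716cf9a7>>0)&0x7 = 0x7  ←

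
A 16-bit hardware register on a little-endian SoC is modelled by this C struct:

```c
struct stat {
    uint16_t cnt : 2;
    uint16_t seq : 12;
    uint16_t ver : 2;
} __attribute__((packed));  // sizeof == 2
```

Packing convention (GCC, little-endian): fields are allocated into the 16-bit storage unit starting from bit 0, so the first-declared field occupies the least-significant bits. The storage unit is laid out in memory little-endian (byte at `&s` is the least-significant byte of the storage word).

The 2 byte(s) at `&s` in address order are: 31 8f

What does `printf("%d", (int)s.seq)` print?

[0]=0x31 [1]=0x8f (little-endian) → word 0x8f31
cnt [0+:2] = (word>>0) & 0x3 = 1
seq [2+:12] = (word>>2) & 0xfff = 972  ←
ver [14+:2] = (word>>14) & 0x3 = 2

972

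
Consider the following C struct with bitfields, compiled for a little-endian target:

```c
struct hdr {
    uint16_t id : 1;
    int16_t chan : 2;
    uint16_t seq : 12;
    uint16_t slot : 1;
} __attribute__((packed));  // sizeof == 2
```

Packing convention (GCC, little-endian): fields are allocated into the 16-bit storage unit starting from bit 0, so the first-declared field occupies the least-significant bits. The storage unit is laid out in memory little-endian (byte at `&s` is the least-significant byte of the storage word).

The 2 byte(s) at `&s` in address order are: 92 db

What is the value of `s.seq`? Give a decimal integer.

[0]=0x92 [1]=0xdb (little-endian) → word 0xdb92
id:1 @ bit 0 → (0xdb92>>0)&0x1 = 0x0
chan:2 @ bit 1 → (0xdb92>>1)&0x3 = 0x1
seq:12 @ bit 3 → (0xdb92>>3)&0xfff = 0xb72  ←
slot:1 @ bit 15 → (0xdb92>>15)&0x1 = 0x1

2930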